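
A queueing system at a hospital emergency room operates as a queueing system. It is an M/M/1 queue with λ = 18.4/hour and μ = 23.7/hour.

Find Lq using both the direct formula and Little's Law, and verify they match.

Method 1 (direct): Lq = λ²/(μ(μ-λ)) = 338.56/(23.7 × 5.30) = 2.6953

Method 2 (Little's Law):
W = 1/(μ-λ) = 1/5.30 = 0.188679
Wq = W - 1/μ = 0.188679 - 0.0421941 = 0.146485
Lq = λWq = 18.4 × 0.146485 = 2.6953 ✔ (matches Method 1)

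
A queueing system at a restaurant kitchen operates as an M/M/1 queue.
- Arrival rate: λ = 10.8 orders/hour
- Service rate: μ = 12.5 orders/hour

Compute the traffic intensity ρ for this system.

Server utilization: ρ = λ/μ
ρ = 10.8/12.5 = 0.8640
The server is busy 86.40% of the time.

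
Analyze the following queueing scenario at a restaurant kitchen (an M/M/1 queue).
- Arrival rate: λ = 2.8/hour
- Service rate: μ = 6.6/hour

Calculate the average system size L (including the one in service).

ρ = λ/μ = 2.8/6.6 = 0.4242
For M/M/1: L = λ/(μ-λ)
L = 2.8/(6.6-2.8) = 2.8/3.80
L = 0.7368 orders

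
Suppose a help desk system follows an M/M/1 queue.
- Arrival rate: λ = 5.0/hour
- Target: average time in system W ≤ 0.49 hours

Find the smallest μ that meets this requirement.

For M/M/1: W = 1/(μ-λ)
Need W ≤ 0.49, so 1/(μ-λ) ≤ 0.49
μ - λ ≥ 1/0.49 = 2.0408
μ ≥ 5.0 + 2.0408 = 7.0408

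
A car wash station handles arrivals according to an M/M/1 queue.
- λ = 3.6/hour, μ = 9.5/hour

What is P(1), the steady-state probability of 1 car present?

ρ = λ/μ = 3.6/9.5 = 0.3789
P(n) = (1-ρ)ρⁿ
P(1) = (1-0.3789) × 0.3789^1
P(1) = 0.6211 × 0.3789
P(1) = 0.2353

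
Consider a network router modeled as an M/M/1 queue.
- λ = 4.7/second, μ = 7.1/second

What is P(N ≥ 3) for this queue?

ρ = λ/μ = 4.7/7.1 = 0.6620
P(N ≥ n) = ρⁿ
P(N ≥ 3) = 0.6620^3
P(N ≥ 3) = 0.2901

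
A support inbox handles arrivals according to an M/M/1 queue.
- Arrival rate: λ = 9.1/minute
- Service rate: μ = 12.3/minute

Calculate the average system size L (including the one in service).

ρ = λ/μ = 9.1/12.3 = 0.7398
For M/M/1: L = λ/(μ-λ)
L = 9.1/(12.3-9.1) = 9.1/3.20
L = 2.8437 emails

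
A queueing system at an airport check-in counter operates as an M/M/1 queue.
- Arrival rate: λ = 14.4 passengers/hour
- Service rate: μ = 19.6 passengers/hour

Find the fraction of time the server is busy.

Server utilization: ρ = λ/μ
ρ = 14.4/19.6 = 0.7347
The server is busy 73.47% of the time.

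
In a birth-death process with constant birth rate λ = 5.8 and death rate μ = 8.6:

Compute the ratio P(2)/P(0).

For constant rates: P(n)/P(0) = (λ/μ)^n
P(2)/P(0) = (5.8/8.6)^2 = 0.6744^2 = 0.4548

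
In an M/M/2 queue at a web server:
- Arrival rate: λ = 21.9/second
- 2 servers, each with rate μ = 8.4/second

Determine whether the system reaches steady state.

Stability requires ρ = λ/(cμ) < 1
ρ = 21.9/(2 × 8.4) = 21.9/16.80 = 1.3036
Since 1.3036 ≥ 1, the system is UNSTABLE.
Need c > λ/μ = 21.9/8.4 = 2.61.
Minimum servers needed: c = 3.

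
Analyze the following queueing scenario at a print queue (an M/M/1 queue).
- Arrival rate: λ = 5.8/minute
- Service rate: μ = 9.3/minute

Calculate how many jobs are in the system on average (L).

ρ = λ/μ = 5.8/9.3 = 0.6237
For M/M/1: L = λ/(μ-λ)
L = 5.8/(9.3-5.8) = 5.8/3.50
L = 1.6571 jobs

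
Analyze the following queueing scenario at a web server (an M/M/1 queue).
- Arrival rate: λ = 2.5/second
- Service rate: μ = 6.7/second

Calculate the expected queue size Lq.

ρ = λ/μ = 2.5/6.7 = 0.3731
For M/M/1: Lq = λ²/(μ(μ-λ))
Lq = 6.25/(6.7 × 4.20)
Lq = 0.2221 requests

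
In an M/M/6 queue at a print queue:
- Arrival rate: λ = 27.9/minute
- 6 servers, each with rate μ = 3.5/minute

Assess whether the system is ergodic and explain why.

Stability requires ρ = λ/(cμ) < 1
ρ = 27.9/(6 × 3.5) = 27.9/21.00 = 1.3286
Since 1.3286 ≥ 1, the system is UNSTABLE.
Need c > λ/μ = 27.9/3.5 = 7.97.
Minimum servers needed: c = 8.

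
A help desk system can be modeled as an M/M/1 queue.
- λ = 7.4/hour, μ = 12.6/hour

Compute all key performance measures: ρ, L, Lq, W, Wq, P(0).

Step 1: ρ = λ/μ = 7.4/12.6 = 0.5873
Step 2: L = λ/(μ-λ) = 7.4/5.20 = 1.4231
Step 3: Lq = λ²/(μ(μ-λ)) = 54.76/(12.6×5.20) = 0.8358
Step 4: W = 1/(μ-λ) = 1/5.20 = 0.19231
Step 5: Wq = λ/(μ(μ-λ)) = 7.4/(12.6×5.20) = 0.1129
Step 6: P(0) = 1-ρ = 0.4127
Verify: L = λW = 7.4×0.19231 = 1.4231 ✔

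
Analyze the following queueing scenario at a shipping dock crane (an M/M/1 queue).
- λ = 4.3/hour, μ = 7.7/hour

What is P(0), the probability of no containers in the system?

ρ = λ/μ = 4.3/7.7 = 0.5584
P(0) = 1 - ρ = 1 - 0.5584 = 0.4416
The server is idle 44.16% of the time.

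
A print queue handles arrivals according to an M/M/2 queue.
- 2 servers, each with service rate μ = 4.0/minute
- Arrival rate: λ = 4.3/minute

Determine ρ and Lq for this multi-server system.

Traffic intensity: ρ = λ/(cμ) = 4.3/(2×4.0) = 0.5375
Since ρ = 0.5375 < 1, system is stable.
Offered load a = λ/μ = cρ = 4.3/4.0 = 1.0750
P₀ = [ Σₙ₌₀^1 aⁿ/n! + a^2/(2!(1-ρ)) ]⁻¹
Σ = a^0/0! + a^1/1! = 1.0000 + 1.0750 = 2.0750
a^2/(2!(1-ρ)) = 1.1556/(2 × 0.4625) = 1.2493
P₀ = 1/(2.0750 + 1.2493) = 0.3008
Lq = P₀·a^2·ρ / (2!(1-ρ)²) = 0.300813 × 1.15562 × 0.537500 / (2 × 0.213906) = 0.4368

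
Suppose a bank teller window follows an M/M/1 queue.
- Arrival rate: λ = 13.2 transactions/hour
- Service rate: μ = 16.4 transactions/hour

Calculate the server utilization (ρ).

Server utilization: ρ = λ/μ
ρ = 13.2/16.4 = 0.8049
The server is busy 80.49% of the time.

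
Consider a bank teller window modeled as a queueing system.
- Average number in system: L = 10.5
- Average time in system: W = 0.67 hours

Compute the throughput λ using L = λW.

Little's Law: L = λW, so λ = L/W
λ = 10.5/0.67 = 15.6716 transactions/hour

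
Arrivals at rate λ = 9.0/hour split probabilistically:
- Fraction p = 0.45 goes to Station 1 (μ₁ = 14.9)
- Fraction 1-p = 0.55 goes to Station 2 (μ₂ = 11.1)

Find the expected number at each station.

Effective rates: λ₁ = 9.0×0.45 = 4.05, λ₂ = 9.0×0.55 = 4.95
Station 1: ρ₁ = 4.05/14.9 = 0.27181, L₁ = ρ₁/(1-ρ₁) = 0.27181/(1-0.27181) = 0.3733
Station 2: ρ₂ = 4.95/11.1 = 0.44595, L₂ = ρ₂/(1-ρ₂) = 0.44595/(1-0.44595) = 0.8049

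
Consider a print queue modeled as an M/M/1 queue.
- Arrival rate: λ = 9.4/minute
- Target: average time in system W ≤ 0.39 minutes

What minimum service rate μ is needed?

For M/M/1: W = 1/(μ-λ)
Need W ≤ 0.39, so 1/(μ-λ) ≤ 0.39
μ - λ ≥ 1/0.39 = 2.5641
μ ≥ 9.4 + 2.5641 = 11.9641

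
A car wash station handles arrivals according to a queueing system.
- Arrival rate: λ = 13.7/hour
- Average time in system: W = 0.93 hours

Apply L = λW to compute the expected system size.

Little's Law: L = λW
L = 13.7 × 0.93 = 12.7410 cars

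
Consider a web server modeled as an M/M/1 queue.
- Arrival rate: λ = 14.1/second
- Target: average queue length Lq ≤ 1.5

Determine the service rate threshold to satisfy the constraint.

For M/M/1: Lq = λ²/(μ(μ-λ))
Need Lq ≤ 1.5, i.e. μ(μ-λ) ≥ λ²/1.5
μ² - 14.1μ - 198.81/1.5 ≥ 0  →  μ² - 14.1μ - 132.5400 ≥ 0
Quadratic formula (positive root): μ = [λ + √(λ² + 4×132.5400)]/2
Discriminant: 198.81 + 4×132.5400 = 728.9700, √728.9700 = 26.9994
μ ≥ (14.1 + 26.9994)/2 = 20.5497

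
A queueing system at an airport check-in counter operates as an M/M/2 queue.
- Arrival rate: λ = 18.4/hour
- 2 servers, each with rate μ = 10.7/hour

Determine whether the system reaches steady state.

Stability requires ρ = λ/(cμ) < 1
ρ = 18.4/(2 × 10.7) = 18.4/21.40 = 0.8598
Since 0.8598 < 1, the system is STABLE.
The servers are busy 85.98% of the time.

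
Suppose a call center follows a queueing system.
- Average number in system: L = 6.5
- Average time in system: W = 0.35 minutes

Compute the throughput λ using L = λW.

Little's Law: L = λW, so λ = L/W
λ = 6.5/0.35 = 18.5714 calls/minute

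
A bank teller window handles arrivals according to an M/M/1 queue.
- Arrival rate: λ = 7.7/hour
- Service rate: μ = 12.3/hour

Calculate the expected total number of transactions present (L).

ρ = λ/μ = 7.7/12.3 = 0.6260
For M/M/1: L = λ/(μ-λ)
L = 7.7/(12.3-7.7) = 7.7/4.60
L = 1.6739 transactions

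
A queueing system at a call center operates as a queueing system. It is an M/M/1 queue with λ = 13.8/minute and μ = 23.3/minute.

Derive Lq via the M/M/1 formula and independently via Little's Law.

Method 1 (direct): Lq = λ²/(μ(μ-λ)) = 190.44/(23.3 × 9.50) = 0.8604

Method 2 (Little's Law):
W = 1/(μ-λ) = 1/9.50 = 0.1052632
Wq = W - 1/μ = 0.1052632 - 0.04291845 = 0.062345
Lq = λWq = 13.8 × 0.062345 = 0.8604 ✔ (matches Method 1)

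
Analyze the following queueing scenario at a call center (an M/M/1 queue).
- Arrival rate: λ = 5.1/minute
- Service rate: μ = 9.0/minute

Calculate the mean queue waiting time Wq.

First, compute utilization: ρ = λ/μ = 5.1/9.0 = 0.5667
For M/M/1: Wq = λ/(μ(μ-λ))
Wq = 5.1/(9.0 × (9.0-5.1))
Wq = 5.1/(9.0 × 3.90)
Wq = 0.1453 minutes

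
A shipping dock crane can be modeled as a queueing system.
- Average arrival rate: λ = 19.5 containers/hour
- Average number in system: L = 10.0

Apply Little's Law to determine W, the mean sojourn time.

Little's Law: L = λW, so W = L/λ
W = 10.0/19.5 = 0.5128 hours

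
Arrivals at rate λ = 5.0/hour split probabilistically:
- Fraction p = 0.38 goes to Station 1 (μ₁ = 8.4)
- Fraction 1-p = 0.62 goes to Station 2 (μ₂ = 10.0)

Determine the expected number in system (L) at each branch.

Effective rates: λ₁ = 5.0×0.38 = 1.9, λ₂ = 5.0×0.62 = 3.1
Station 1: ρ₁ = 1.9/8.4 = 0.2262, L₁ = ρ₁/(1-ρ₁) = 0.2262/(1-0.2262) = 0.2923
Station 2: ρ₂ = 3.1/10.0 = 0.3100, L₂ = ρ₂/(1-ρ₂) = 0.3100/(1-0.3100) = 0.4493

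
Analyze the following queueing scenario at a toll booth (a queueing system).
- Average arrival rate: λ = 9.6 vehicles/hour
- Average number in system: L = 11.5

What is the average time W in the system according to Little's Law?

Little's Law: L = λW, so W = L/λ
W = 11.5/9.6 = 1.1979 hours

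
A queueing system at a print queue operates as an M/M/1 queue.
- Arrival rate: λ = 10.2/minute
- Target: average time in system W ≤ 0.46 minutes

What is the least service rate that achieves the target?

For M/M/1: W = 1/(μ-λ)
Need W ≤ 0.46, so 1/(μ-λ) ≤ 0.46
μ - λ ≥ 1/0.46 = 2.1739
μ ≥ 10.2 + 2.1739 = 12.3739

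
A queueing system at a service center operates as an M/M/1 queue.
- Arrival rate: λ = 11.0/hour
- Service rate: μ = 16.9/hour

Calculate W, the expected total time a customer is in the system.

First, compute utilization: ρ = λ/μ = 11.0/16.9 = 0.6509
For M/M/1: W = 1/(μ-λ)
W = 1/(16.9-11.0) = 1/5.90
W = 0.1695 hours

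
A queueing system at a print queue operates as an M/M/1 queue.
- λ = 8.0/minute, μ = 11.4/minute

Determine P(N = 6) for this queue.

ρ = λ/μ = 8.0/11.4 = 0.70175
P(n) = (1-ρ)ρⁿ
P(6) = (1-0.70175) × 0.70175^6
P(6) = 0.2983 × 0.1194
P(6) = 0.03562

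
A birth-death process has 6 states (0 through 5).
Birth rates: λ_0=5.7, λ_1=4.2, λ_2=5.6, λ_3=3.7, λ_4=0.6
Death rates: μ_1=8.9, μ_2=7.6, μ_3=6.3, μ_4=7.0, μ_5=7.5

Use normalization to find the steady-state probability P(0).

Ratios P(n)/P(0) = (λ₀···λₙ₋₁)/(μ₁···μₙ):
P(1)/P(0) = (5.7)/(8.9) = 0.64045
P(2)/P(0) = (5.7×4.2)/(8.9×7.6) = 0.35393
P(3)/P(0) = (5.7×4.2×5.6)/(8.9×7.6×6.3) = 0.31461
P(4)/P(0) = (5.7×4.2×5.6×3.7)/(8.9×7.6×6.3×7.0) = 0.16629
P(5)/P(0) = (5.7×4.2×5.6×3.7×0.6)/(8.9×7.6×6.3×7.0×7.5) = 0.013303

Normalization: ∑ P(n) = 1
P(0) × (1.0000 + 0.64045 + 0.35393 + 0.31461 + 0.16629 + 0.013303) = 1
P(0) × 2.4886 = 1
P(0) = 1/2.4886 = 0.4018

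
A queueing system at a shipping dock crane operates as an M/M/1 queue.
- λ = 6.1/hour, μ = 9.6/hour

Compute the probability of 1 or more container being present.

ρ = λ/μ = 6.1/9.6 = 0.6354
P(N ≥ n) = ρⁿ
P(N ≥ 1) = 0.6354^1
P(N ≥ 1) = 0.6354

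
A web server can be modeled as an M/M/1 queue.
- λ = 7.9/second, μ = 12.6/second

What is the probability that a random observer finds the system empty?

ρ = λ/μ = 7.9/12.6 = 0.6270
P(0) = 1 - ρ = 1 - 0.6270 = 0.3730
The server is idle 37.30% of the time.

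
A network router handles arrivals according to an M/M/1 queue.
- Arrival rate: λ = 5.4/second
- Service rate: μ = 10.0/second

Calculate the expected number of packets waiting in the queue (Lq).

ρ = λ/μ = 5.4/10.0 = 0.5400
For M/M/1: Lq = λ²/(μ(μ-λ))
Lq = 29.16/(10.0 × 4.60)
Lq = 0.6339 packets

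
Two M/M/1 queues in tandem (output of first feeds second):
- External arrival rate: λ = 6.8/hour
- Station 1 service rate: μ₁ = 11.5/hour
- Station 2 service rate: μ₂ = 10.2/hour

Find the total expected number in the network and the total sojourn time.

By Jackson's theorem, each station behaves as independent M/M/1.
Station 1: ρ₁ = 6.8/11.5 = 0.5913, L₁ = ρ₁/(1-ρ₁) = λ/(μ₁-λ) = 6.8/4.70 = 1.4468
Station 2: ρ₂ = 6.8/10.2 = 0.6667, L₂ = ρ₂/(1-ρ₂) = λ/(μ₂-λ) = 6.8/3.40 = 2.0000
Total: L = L₁ + L₂ = 1.4468 + 2.0000 = 3.4468
W = L/λ = 3.4468/6.8 = 0.5069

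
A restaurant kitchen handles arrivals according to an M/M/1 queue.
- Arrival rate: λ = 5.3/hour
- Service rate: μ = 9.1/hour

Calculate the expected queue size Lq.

ρ = λ/μ = 5.3/9.1 = 0.5824
For M/M/1: Lq = λ²/(μ(μ-λ))
Lq = 28.09/(9.1 × 3.80)
Lq = 0.8123 orders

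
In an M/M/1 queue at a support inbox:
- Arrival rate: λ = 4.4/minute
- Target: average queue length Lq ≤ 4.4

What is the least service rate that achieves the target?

For M/M/1: Lq = λ²/(μ(μ-λ))
Need Lq ≤ 4.4, i.e. μ(μ-λ) ≥ λ²/4.4
μ² - 4.4μ - 19.36/4.4 ≥ 0  →  μ² - 4.4μ - 4.4000 ≥ 0
Quadratic formula (positive root): μ = [λ + √(λ² + 4×4.4000)]/2
Discriminant: 19.36 + 4×4.4000 = 36.9600, √36.9600 = 6.07947
μ ≥ (4.4 + 6.07947)/2 = 5.2397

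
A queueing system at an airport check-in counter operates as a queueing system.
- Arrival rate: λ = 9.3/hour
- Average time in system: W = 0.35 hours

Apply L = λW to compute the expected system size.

Little's Law: L = λW
L = 9.3 × 0.35 = 3.2550 passengers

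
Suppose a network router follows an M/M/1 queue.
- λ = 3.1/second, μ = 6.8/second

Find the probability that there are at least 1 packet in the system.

ρ = λ/μ = 3.1/6.8 = 0.4559
P(N ≥ n) = ρⁿ
P(N ≥ 1) = 0.4559^1
P(N ≥ 1) = 0.4559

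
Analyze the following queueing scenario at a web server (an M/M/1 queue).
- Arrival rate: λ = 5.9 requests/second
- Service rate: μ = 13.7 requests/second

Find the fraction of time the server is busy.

Server utilization: ρ = λ/μ
ρ = 5.9/13.7 = 0.4307
The server is busy 43.07% of the time.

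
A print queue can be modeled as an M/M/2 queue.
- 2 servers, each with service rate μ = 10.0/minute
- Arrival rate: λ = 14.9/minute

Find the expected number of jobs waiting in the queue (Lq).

Traffic intensity: ρ = λ/(cμ) = 14.9/(2×10.0) = 0.7450
Since ρ = 0.7450 < 1, system is stable.
Offered load a = λ/μ = cρ = 14.9/10.0 = 1.4900
P₀ = [ Σₙ₌₀^1 aⁿ/n! + a^2/(2!(1-ρ)) ]⁻¹
Σ = a^0/0! + a^1/1! = 1.0000 + 1.4900 = 2.4900
a^2/(2!(1-ρ)) = 2.2201/(2 × 0.2550) = 4.3531
P₀ = 1/(2.4900 + 4.3531) = 0.1461
Lq = P₀·a^2·ρ / (2!(1-ρ)²) = 0.14613 × 2.2201 × 0.74500 / (2 × 0.065025) = 1.8585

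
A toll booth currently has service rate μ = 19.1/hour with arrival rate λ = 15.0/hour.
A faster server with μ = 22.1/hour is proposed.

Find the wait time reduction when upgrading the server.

System 1: ρ₁ = 15.0/19.1 = 0.7853, W₁ = 1/(19.1-15.0) = 0.24390
System 2: ρ₂ = 15.0/22.1 = 0.6787, W₂ = 1/(22.1-15.0) = 0.14085
Improvement: (W₁-W₂)/W₁ = (0.24390-0.14085)/0.24390 = 42.25%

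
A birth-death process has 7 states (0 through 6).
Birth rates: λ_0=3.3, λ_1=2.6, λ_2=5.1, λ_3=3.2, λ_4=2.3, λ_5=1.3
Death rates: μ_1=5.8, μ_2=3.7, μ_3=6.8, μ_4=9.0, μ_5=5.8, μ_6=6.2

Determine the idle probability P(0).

Ratios P(n)/P(0) = (λ₀···λₙ₋₁)/(μ₁···μₙ):
P(1)/P(0) = (3.3)/(5.8) = 0.5690
P(2)/P(0) = (3.3×2.6)/(5.8×3.7) = 0.3998
P(3)/P(0) = (3.3×2.6×5.1)/(5.8×3.7×6.8) = 0.2999
P(4)/P(0) = (3.3×2.6×5.1×3.2)/(5.8×3.7×6.8×9.0) = 0.1066
P(5)/P(0) = (3.3×2.6×5.1×3.2×2.3)/(5.8×3.7×6.8×9.0×5.8) = 0.04228
P(6)/P(0) = (3.3×2.6×5.1×3.2×2.3×1.3)/(5.8×3.7×6.8×9.0×5.8×6.2) = 0.008865

Normalization: ∑ P(n) = 1
P(0) × (1.0000 + 0.5690 + 0.3998 + 0.2999 + 0.1066 + 0.04228 + 0.008865) = 1
P(0) × 2.4264 = 1
P(0) = 1/2.4264 = 0.4121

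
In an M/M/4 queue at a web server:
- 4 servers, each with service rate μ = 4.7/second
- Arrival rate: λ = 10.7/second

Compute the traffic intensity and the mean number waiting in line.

Traffic intensity: ρ = λ/(cμ) = 10.7/(4×4.7) = 0.5691
Since ρ = 0.5691 < 1, system is stable.
Offered load a = λ/μ = cρ = 10.7/4.7 = 2.2766
P₀ = [ Σₙ₌₀^3 aⁿ/n! + a^4/(4!(1-ρ)) ]⁻¹
Σ = a^0/0! + a^1/1! + a^2/2! + a^3/3! = 1.0000 + 2.2766 + 2.5914 + 1.9666 = 7.8346
a^4/(4!(1-ρ)) = 26.8623/(24 × 0.43085) = 2.5978
P₀ = 1/(7.8346 + 2.5978) = 0.09586
Lq = P₀·a^4·ρ / (4!(1-ρ)²) = 0.095855 × 26.8623 × 0.56915 / (24 × 0.18563) = 0.3289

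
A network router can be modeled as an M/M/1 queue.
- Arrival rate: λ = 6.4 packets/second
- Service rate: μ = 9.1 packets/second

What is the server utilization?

Server utilization: ρ = λ/μ
ρ = 6.4/9.1 = 0.7033
The server is busy 70.33% of the time.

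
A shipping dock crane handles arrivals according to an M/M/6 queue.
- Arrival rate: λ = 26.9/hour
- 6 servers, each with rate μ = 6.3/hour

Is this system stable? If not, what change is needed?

Stability requires ρ = λ/(cμ) < 1
ρ = 26.9/(6 × 6.3) = 26.9/37.80 = 0.7116
Since 0.7116 < 1, the system is STABLE.
The servers are busy 71.16% of the time.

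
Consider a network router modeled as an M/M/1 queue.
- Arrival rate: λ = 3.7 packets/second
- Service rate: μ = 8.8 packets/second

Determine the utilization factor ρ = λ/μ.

Server utilization: ρ = λ/μ
ρ = 3.7/8.8 = 0.4205
The server is busy 42.05% of the time.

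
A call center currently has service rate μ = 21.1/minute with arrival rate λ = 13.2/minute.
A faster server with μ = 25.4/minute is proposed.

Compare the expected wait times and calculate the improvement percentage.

System 1: ρ₁ = 13.2/21.1 = 0.6256, W₁ = 1/(21.1-13.2) = 0.1266
System 2: ρ₂ = 13.2/25.4 = 0.5197, W₂ = 1/(25.4-13.2) = 0.08197
Improvement: (W₁-W₂)/W₁ = (0.1266-0.08197)/0.1266 = 35.25%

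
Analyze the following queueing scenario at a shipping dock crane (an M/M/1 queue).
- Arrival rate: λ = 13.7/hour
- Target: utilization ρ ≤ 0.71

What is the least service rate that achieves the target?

ρ = λ/μ, so μ = λ/ρ
μ ≥ 13.7/0.71 = 19.2958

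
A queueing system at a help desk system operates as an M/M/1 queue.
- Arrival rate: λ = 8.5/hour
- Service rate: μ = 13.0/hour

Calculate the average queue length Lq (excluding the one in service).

ρ = λ/μ = 8.5/13.0 = 0.6538
For M/M/1: Lq = λ²/(μ(μ-λ))
Lq = 72.25/(13.0 × 4.50)
Lq = 1.2350 tickets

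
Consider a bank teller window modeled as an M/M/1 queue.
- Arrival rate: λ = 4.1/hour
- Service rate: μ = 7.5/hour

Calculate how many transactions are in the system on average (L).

ρ = λ/μ = 4.1/7.5 = 0.5467
For M/M/1: L = λ/(μ-λ)
L = 4.1/(7.5-4.1) = 4.1/3.40
L = 1.2059 transactions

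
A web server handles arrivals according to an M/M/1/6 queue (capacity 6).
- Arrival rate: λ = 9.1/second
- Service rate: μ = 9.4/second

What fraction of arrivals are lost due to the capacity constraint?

ρ = λ/μ = 9.1/9.4 = 0.9681
P₀ = (1-ρ)/(1-ρ^(K+1)) = (1-0.9681)/(1-0.9681^7) = 0.03190/0.2030 = 0.1571
P_K = P₀×ρ^K = 0.1571 × 0.9681^6 = 0.1571 × 0.8232 = 0.1293
Blocking probability = 12.93%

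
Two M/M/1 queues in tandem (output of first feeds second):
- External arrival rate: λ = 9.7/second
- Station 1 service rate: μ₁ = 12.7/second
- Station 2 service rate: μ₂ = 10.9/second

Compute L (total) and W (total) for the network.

By Jackson's theorem, each station behaves as independent M/M/1.
Station 1: ρ₁ = 9.7/12.7 = 0.7638, L₁ = ρ₁/(1-ρ₁) = λ/(μ₁-λ) = 9.7/3.00 = 3.23333
Station 2: ρ₂ = 9.7/10.9 = 0.8899, L₂ = ρ₂/(1-ρ₂) = λ/(μ₂-λ) = 9.7/1.20 = 8.08333
Total: L = L₁ + L₂ = 3.23333 + 8.08333 = 11.3167
W = L/λ = 11.3167/9.7 = 1.1667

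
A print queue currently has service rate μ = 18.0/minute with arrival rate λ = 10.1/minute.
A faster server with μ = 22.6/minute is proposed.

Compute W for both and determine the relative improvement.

System 1: ρ₁ = 10.1/18.0 = 0.5611, W₁ = 1/(18.0-10.1) = 0.12658
System 2: ρ₂ = 10.1/22.6 = 0.4469, W₂ = 1/(22.6-10.1) = 0.080000
Improvement: (W₁-W₂)/W₁ = (0.12658-0.080000)/0.12658 = 36.80%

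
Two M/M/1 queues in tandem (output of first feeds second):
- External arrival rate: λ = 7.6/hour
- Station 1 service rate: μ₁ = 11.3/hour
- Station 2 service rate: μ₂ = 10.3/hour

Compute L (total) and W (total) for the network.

By Jackson's theorem, each station behaves as independent M/M/1.
Station 1: ρ₁ = 7.6/11.3 = 0.6726, L₁ = ρ₁/(1-ρ₁) = λ/(μ₁-λ) = 7.6/3.70 = 2.0541
Station 2: ρ₂ = 7.6/10.3 = 0.7379, L₂ = ρ₂/(1-ρ₂) = λ/(μ₂-λ) = 7.6/2.70 = 2.8148
Total: L = L₁ + L₂ = 2.0541 + 2.8148 = 4.8689
W = L/λ = 4.8689/7.6 = 0.6406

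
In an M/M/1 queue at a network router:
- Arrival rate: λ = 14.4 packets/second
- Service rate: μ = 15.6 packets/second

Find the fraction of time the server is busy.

Server utilization: ρ = λ/μ
ρ = 14.4/15.6 = 0.9231
The server is busy 92.31% of the time.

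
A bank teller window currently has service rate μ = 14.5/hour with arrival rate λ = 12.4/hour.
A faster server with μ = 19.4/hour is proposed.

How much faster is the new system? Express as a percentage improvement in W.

System 1: ρ₁ = 12.4/14.5 = 0.8552, W₁ = 1/(14.5-12.4) = 0.47619
System 2: ρ₂ = 12.4/19.4 = 0.6392, W₂ = 1/(19.4-12.4) = 0.14286
Improvement: (W₁-W₂)/W₁ = (0.47619-0.14286)/0.47619 = 70.00%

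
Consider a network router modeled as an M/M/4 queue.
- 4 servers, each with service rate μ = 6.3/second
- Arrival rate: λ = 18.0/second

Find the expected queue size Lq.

Traffic intensity: ρ = λ/(cμ) = 18.0/(4×6.3) = 0.7143
Since ρ = 0.7143 < 1, system is stable.
Offered load a = λ/μ = cρ = 18.0/6.3 = 2.8571
P₀ = [ Σₙ₌₀^3 aⁿ/n! + a^4/(4!(1-ρ)) ]⁻¹
Σ = a^0/0! + a^1/1! + a^2/2! + a^3/3! = 1.0000 + 2.8571 + 4.0816 + 3.8873 = 11.8260
a^4/(4!(1-ρ)) = 66.6389/(24 × 0.285714) = 9.7182
P₀ = 1/(11.8260 + 9.7182) = 0.04642
Lq = P₀·a^4·ρ / (4!(1-ρ)²) = 0.046416 × 66.6389 × 0.71429 / (24 × 0.081633) = 1.1277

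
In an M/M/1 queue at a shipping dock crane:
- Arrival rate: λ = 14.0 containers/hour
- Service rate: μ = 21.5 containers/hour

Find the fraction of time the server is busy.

Server utilization: ρ = λ/μ
ρ = 14.0/21.5 = 0.6512
The server is busy 65.12% of the time.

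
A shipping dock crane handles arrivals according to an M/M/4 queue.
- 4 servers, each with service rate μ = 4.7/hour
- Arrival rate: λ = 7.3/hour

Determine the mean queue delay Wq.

Traffic intensity: ρ = λ/(cμ) = 7.3/(4×4.7) = 0.3883
Since ρ = 0.3883 < 1, system is stable.
Offered load a = λ/μ = cρ = 7.3/4.7 = 1.5532
P₀ = [ Σₙ₌₀^3 aⁿ/n! + a^4/(4!(1-ρ)) ]⁻¹
Σ = a^0/0! + a^1/1! + a^2/2! + a^3/3! = 1.0000 + 1.5532 + 1.2062 + 0.6245 = 4.3839
a^4/(4!(1-ρ)) = 5.8197/(24 × 0.6117) = 0.3964
P₀ = 1/(4.3839 + 0.3964) = 0.2092
Lq = P₀·a^4·ρ / (4!(1-ρ)²) = 0.2092 × 5.8197 × 0.3883 / (24 × 0.3742) = 0.05264
Wq = Lq/λ = 0.05264/7.3 = 0.007211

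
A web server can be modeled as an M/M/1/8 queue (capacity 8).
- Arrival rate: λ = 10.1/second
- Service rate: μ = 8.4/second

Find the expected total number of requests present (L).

ρ = λ/μ = 10.1/8.4 = 1.20238
P₀ = (1-ρ)/(1-ρ^(K+1)) = (1-1.20238)/(1-1.20238^9) = -0.2024/-4.2526 = 0.04759
P_K = P₀×ρ^K = 0.04759 × 1.20238^8 = 0.04759 × 4.3685 = 0.2079
L = ρ[1 - (K+1)ρ^K + Kρ^(K+1)] / [(1-ρ)(1-ρ^(K+1))]
L = 1.20238 × (1 - 9×4.36852 + 8×5.25262) / ((1 - 1.20238) × (1 - 5.25262)) = 5.1751 requests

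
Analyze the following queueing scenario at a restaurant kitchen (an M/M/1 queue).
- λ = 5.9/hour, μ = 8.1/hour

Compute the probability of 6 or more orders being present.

ρ = λ/μ = 5.9/8.1 = 0.728395
P(N ≥ n) = ρⁿ
P(N ≥ 6) = 0.728395^6
P(N ≥ 6) = 0.1493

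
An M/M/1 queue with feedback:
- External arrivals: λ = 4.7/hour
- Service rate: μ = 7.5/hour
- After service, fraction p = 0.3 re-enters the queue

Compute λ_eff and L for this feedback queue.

Effective arrival rate: λ_eff = λ/(1-p) = 4.7/(1-0.3) = 4.7/0.70 = 6.714286
ρ = λ_eff/μ = 6.714286/7.5 = 0.8952381
L = ρ/(1-ρ) = 0.8952381/(1-0.8952381) = 8.5455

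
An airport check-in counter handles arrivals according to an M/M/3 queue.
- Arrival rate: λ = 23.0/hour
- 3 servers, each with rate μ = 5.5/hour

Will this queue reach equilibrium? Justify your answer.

Stability requires ρ = λ/(cμ) < 1
ρ = 23.0/(3 × 5.5) = 23.0/16.50 = 1.3939
Since 1.3939 ≥ 1, the system is UNSTABLE.
Need c > λ/μ = 23.0/5.5 = 4.18.
Minimum servers needed: c = 5.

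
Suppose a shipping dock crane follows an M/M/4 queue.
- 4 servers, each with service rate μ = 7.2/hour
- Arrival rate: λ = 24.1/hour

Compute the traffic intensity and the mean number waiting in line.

Traffic intensity: ρ = λ/(cμ) = 24.1/(4×7.2) = 0.8368
Since ρ = 0.8368 < 1, system is stable.
Offered load a = λ/μ = cρ = 24.1/7.2 = 3.3472
P₀ = [ Σₙ₌₀^3 aⁿ/n! + a^4/(4!(1-ρ)) ]⁻¹
Σ = a^0/0! + a^1/1! + a^2/2! + a^3/3! = 1.00000 + 3.34722 + 5.60195 + 6.25032 = 16.1995
a^4/(4!(1-ρ)) = 125.5273/(24 × 0.1631944) = 32.0495
P₀ = 1/(16.1995 + 32.0495) = 0.02073
Lq = P₀·a^4·ρ / (4!(1-ρ)²) = 0.0207258 × 125.5273 × 0.836806 / (24 × 0.0266324) = 3.4061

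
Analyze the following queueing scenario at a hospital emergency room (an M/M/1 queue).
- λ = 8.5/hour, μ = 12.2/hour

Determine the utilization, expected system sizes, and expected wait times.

Step 1: ρ = λ/μ = 8.5/12.2 = 0.6967
Step 2: L = λ/(μ-λ) = 8.5/3.70 = 2.2973
Step 3: Lq = λ²/(μ(μ-λ)) = 72.25/(12.2×3.70) = 1.6006
Step 4: W = 1/(μ-λ) = 1/3.70 = 0.27027
Step 5: Wq = λ/(μ(μ-λ)) = 8.5/(12.2×3.70) = 0.1883
Step 6: P(0) = 1-ρ = 0.3033
Verify: L = λW = 8.5×0.27027 = 2.2973 ✔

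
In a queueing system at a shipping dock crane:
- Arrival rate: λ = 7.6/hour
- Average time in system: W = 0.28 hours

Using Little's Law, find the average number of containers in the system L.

Little's Law: L = λW
L = 7.6 × 0.28 = 2.1280 containers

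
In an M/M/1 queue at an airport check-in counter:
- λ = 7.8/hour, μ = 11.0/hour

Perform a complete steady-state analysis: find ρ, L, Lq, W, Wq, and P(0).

Step 1: ρ = λ/μ = 7.8/11.0 = 0.7091
Step 2: L = λ/(μ-λ) = 7.8/3.20 = 2.4375
Step 3: Lq = λ²/(μ(μ-λ)) = 60.84/(11.0×3.20) = 1.7284
Step 4: W = 1/(μ-λ) = 1/3.20 = 0.3125
Step 5: Wq = λ/(μ(μ-λ)) = 7.8/(11.0×3.20) = 0.2216
Step 6: P(0) = 1-ρ = 0.2909
Verify: L = λW = 7.8×0.3125 = 2.4375 ✔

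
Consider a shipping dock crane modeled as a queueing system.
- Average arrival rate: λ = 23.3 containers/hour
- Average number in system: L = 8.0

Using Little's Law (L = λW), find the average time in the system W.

Little's Law: L = λW, so W = L/λ
W = 8.0/23.3 = 0.3433 hours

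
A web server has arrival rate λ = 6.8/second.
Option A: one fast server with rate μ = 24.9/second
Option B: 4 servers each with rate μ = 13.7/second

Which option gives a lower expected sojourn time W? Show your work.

Option A: single server μ = 24.9 (M/M/1)
  ρ_A = 6.8/24.9 = 0.2731
  W_A = 1/(μ-λ) = 1/(24.9-6.8) = 1/18.10 = 0.05525

Option B: 4 servers μ = 13.7 (M/M/4)
  ρ_B = λ/(cμ) = 6.8/(4×13.7) = 0.1241
  Offered load a = λ/μ = cρ = 6.8/13.7 = 0.4964
  P₀ = [ Σₙ₌₀^3 aⁿ/n! + a^4/(4!(1-ρ)) ]⁻¹
  Σ = a^0/0! + a^1/1! + a^2/2! + a^3/3! = 1.0000 + 0.49635 + 0.12318 + 0.020380 = 1.6399
  a^4/(4!(1-ρ)) = 0.060695/(24 × 0.87591) = 0.002887
  P₀ = 1/(1.6399 + 0.002887) = 0.6087
  Lq = P₀·a^4·ρ / (4!(1-ρ)²) = 0.6087 × 0.06070 × 0.1241 / (24 × 0.7672) = 0.0002490
  Wq_B = Lq/λ = 0.00024898/6.8 = 0.00003661
  W_B = Wq_B + 1/μ = 0.00003661 + 0.07299 = 0.07303

Since W_A = 0.05525 < W_B = 0.07303, Option A (single fast server) has the shorter time in system.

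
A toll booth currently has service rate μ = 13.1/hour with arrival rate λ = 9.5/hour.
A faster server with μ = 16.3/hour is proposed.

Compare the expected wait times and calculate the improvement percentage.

System 1: ρ₁ = 9.5/13.1 = 0.7252, W₁ = 1/(13.1-9.5) = 0.27778
System 2: ρ₂ = 9.5/16.3 = 0.5828, W₂ = 1/(16.3-9.5) = 0.14706
Improvement: (W₁-W₂)/W₁ = (0.27778-0.14706)/0.27778 = 47.06%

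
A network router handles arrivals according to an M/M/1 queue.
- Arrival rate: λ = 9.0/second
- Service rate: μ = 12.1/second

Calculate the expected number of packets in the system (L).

ρ = λ/μ = 9.0/12.1 = 0.7438
For M/M/1: L = λ/(μ-λ)
L = 9.0/(12.1-9.0) = 9.0/3.10
L = 2.9032 packets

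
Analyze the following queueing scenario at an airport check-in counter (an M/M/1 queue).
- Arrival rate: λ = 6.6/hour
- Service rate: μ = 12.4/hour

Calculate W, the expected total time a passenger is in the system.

First, compute utilization: ρ = λ/μ = 6.6/12.4 = 0.5323
For M/M/1: W = 1/(μ-λ)
W = 1/(12.4-6.6) = 1/5.80
W = 0.1724 hours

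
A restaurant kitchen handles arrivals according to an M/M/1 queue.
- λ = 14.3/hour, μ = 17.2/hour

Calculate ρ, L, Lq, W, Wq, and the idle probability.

Step 1: ρ = λ/μ = 14.3/17.2 = 0.8314
Step 2: L = λ/(μ-λ) = 14.3/2.90 = 4.9310
Step 3: Lq = λ²/(μ(μ-λ)) = 204.49/(17.2×2.90) = 4.0996
Step 4: W = 1/(μ-λ) = 1/2.90 = 0.344828
Step 5: Wq = λ/(μ(μ-λ)) = 14.3/(17.2×2.90) = 0.2867
Step 6: P(0) = 1-ρ = 0.1686
Verify: L = λW = 14.3×0.344828 = 4.9310 ✔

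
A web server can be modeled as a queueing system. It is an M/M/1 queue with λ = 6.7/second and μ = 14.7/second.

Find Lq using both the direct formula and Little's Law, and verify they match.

Method 1 (direct): Lq = λ²/(μ(μ-λ)) = 44.89/(14.7 × 8.00) = 0.3817

Method 2 (Little's Law):
W = 1/(μ-λ) = 1/8.00 = 0.1250
Wq = W - 1/μ = 0.1250 - 0.06803 = 0.05697
Lq = λWq = 6.7 × 0.05697 = 0.3817 ✔ (matches Method 1)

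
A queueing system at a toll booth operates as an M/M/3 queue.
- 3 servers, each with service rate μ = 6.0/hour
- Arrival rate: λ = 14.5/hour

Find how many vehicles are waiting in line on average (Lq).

Traffic intensity: ρ = λ/(cμ) = 14.5/(3×6.0) = 0.8056
Since ρ = 0.8056 < 1, system is stable.
Offered load a = λ/μ = cρ = 14.5/6.0 = 2.4167
P₀ = [ Σₙ₌₀^2 aⁿ/n! + a^3/(3!(1-ρ)) ]⁻¹
Σ = a^0/0! + a^1/1! + a^2/2! = 1.0000 + 2.4167 + 2.9201 = 6.3368
a^3/(3!(1-ρ)) = 14.1140/(6 × 0.194444) = 12.0977
P₀ = 1/(6.3368 + 12.0977) = 0.05425
Lq = P₀·a^3·ρ / (3!(1-ρ)²) = 0.054246 × 14.1140 × 0.80556 / (6 × 0.037809) = 2.7188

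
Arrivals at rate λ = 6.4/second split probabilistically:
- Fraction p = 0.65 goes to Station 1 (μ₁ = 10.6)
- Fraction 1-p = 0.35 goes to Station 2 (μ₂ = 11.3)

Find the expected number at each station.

Effective rates: λ₁ = 6.4×0.65 = 4.16, λ₂ = 6.4×0.35 = 2.24
Station 1: ρ₁ = 4.16/10.6 = 0.39245, L₁ = ρ₁/(1-ρ₁) = 0.39245/(1-0.39245) = 0.6460
Station 2: ρ₂ = 2.24/11.3 = 0.1982, L₂ = ρ₂/(1-ρ₂) = 0.1982/(1-0.1982) = 0.2472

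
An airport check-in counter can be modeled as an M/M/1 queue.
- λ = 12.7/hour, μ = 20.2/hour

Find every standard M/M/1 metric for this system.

Step 1: ρ = λ/μ = 12.7/20.2 = 0.6287
Step 2: L = λ/(μ-λ) = 12.7/7.50 = 1.6933
Step 3: Lq = λ²/(μ(μ-λ)) = 161.29/(20.2×7.50) = 1.0646
Step 4: W = 1/(μ-λ) = 1/7.50 = 0.13333
Step 5: Wq = λ/(μ(μ-λ)) = 12.7/(20.2×7.50) = 0.08383
Step 6: P(0) = 1-ρ = 0.3713
Verify: L = λW = 12.7×0.13333 = 1.6933 ✔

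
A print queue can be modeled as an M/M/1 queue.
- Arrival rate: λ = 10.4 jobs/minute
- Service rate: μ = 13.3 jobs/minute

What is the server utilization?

Server utilization: ρ = λ/μ
ρ = 10.4/13.3 = 0.7820
The server is busy 78.20% of the time.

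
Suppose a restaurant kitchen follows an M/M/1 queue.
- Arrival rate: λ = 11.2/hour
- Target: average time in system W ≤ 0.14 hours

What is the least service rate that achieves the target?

For M/M/1: W = 1/(μ-λ)
Need W ≤ 0.14, so 1/(μ-λ) ≤ 0.14
μ - λ ≥ 1/0.14 = 7.1429
μ ≥ 11.2 + 7.1429 = 18.3429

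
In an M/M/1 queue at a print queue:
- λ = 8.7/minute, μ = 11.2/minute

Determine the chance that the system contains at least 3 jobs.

ρ = λ/μ = 8.7/11.2 = 0.7768
P(N ≥ n) = ρⁿ
P(N ≥ 3) = 0.7768^3
P(N ≥ 3) = 0.4687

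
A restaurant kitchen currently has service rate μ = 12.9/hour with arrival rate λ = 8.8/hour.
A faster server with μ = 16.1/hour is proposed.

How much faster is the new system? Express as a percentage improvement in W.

System 1: ρ₁ = 8.8/12.9 = 0.6822, W₁ = 1/(12.9-8.8) = 0.243902
System 2: ρ₂ = 8.8/16.1 = 0.5466, W₂ = 1/(16.1-8.8) = 0.136986
Improvement: (W₁-W₂)/W₁ = (0.243902-0.136986)/0.243902 = 43.84%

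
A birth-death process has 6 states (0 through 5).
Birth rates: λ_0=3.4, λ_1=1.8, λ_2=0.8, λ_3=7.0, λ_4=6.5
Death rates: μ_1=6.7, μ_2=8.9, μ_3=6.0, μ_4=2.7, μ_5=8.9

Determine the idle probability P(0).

Ratios P(n)/P(0) = (λ₀···λₙ₋₁)/(μ₁···μₙ):
P(1)/P(0) = (3.4)/(6.7) = 0.5075
P(2)/P(0) = (3.4×1.8)/(6.7×8.9) = 0.1026
P(3)/P(0) = (3.4×1.8×0.8)/(6.7×8.9×6.0) = 0.01368
P(4)/P(0) = (3.4×1.8×0.8×7.0)/(6.7×8.9×6.0×2.7) = 0.03548
P(5)/P(0) = (3.4×1.8×0.8×7.0×6.5)/(6.7×8.9×6.0×2.7×8.9) = 0.02591

Normalization: ∑ P(n) = 1
P(0) × (1.0000 + 0.5075 + 0.1026 + 0.01368 + 0.03548 + 0.02591) = 1
P(0) × 1.6852 = 1
P(0) = 1/1.6852 = 0.5934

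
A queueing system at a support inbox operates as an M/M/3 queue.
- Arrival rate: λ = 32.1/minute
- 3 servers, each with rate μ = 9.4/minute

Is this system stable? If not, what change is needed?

Stability requires ρ = λ/(cμ) < 1
ρ = 32.1/(3 × 9.4) = 32.1/28.20 = 1.1383
Since 1.1383 ≥ 1, the system is UNSTABLE.
Need c > λ/μ = 32.1/9.4 = 3.41.
Minimum servers needed: c = 4.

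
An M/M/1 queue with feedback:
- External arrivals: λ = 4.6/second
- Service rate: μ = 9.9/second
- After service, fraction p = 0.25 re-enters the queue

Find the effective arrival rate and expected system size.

Effective arrival rate: λ_eff = λ/(1-p) = 4.6/(1-0.25) = 4.6/0.75 = 6.1333
ρ = λ_eff/μ = 6.1333/9.9 = 0.61953
L = ρ/(1-ρ) = 0.61953/(1-0.61953) = 1.6283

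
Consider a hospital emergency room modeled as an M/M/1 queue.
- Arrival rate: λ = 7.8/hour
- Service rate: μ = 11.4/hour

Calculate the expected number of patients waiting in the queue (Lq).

ρ = λ/μ = 7.8/11.4 = 0.6842
For M/M/1: Lq = λ²/(μ(μ-λ))
Lq = 60.84/(11.4 × 3.60)
Lq = 1.4825 patients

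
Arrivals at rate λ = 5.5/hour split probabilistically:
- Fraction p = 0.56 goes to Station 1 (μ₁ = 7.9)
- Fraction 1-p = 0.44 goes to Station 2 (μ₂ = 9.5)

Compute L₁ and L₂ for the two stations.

Effective rates: λ₁ = 5.5×0.56 = 3.08, λ₂ = 5.5×0.44 = 2.42
Station 1: ρ₁ = 3.08/7.9 = 0.38987, L₁ = ρ₁/(1-ρ₁) = 0.38987/(1-0.38987) = 0.6390
Station 2: ρ₂ = 2.42/9.5 = 0.25474, L₂ = ρ₂/(1-ρ₂) = 0.25474/(1-0.25474) = 0.3418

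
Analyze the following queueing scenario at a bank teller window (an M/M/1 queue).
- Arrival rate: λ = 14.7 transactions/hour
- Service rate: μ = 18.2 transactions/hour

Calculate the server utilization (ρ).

Server utilization: ρ = λ/μ
ρ = 14.7/18.2 = 0.8077
The server is busy 80.77% of the time.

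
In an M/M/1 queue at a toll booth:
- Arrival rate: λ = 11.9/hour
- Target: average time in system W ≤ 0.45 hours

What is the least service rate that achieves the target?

For M/M/1: W = 1/(μ-λ)
Need W ≤ 0.45, so 1/(μ-λ) ≤ 0.45
μ - λ ≥ 1/0.45 = 2.2222
μ ≥ 11.9 + 2.2222 = 14.1222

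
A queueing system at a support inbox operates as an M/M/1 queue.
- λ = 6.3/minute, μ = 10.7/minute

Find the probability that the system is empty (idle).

ρ = λ/μ = 6.3/10.7 = 0.5888
P(0) = 1 - ρ = 1 - 0.5888 = 0.4112
The server is idle 41.12% of the time.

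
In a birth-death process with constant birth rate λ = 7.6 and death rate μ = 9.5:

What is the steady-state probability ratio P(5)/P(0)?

For constant rates: P(n)/P(0) = (λ/μ)^n
P(5)/P(0) = (7.6/9.5)^5 = 0.8000^5 = 0.3277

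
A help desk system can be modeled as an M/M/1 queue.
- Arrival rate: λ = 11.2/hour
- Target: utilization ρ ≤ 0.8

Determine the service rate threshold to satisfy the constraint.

ρ = λ/μ, so μ = λ/ρ
μ ≥ 11.2/0.8 = 14.0000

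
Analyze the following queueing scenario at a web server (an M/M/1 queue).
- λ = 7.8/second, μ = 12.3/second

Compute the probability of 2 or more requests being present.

ρ = λ/μ = 7.8/12.3 = 0.6341
P(N ≥ n) = ρⁿ
P(N ≥ 2) = 0.6341^2
P(N ≥ 2) = 0.4021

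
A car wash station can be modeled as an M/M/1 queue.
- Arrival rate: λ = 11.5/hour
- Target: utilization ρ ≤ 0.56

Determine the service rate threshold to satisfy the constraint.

ρ = λ/μ, so μ = λ/ρ
μ ≥ 11.5/0.56 = 20.5357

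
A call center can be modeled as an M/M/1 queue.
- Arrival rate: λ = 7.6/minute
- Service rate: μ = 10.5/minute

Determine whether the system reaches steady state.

Stability requires ρ = λ/(cμ) < 1
ρ = 7.6/(1 × 10.5) = 7.6/10.50 = 0.7238
Since 0.7238 < 1, the system is STABLE.
The server is busy 72.38% of the time.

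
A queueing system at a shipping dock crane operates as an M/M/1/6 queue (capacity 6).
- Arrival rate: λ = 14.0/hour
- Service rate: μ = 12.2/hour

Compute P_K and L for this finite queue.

ρ = λ/μ = 14.0/12.2 = 1.14754
P₀ = (1-ρ)/(1-ρ^(K+1)) = (1-1.14754)/(1-1.14754^7) = -0.14754/-1.6204 = 0.09105
P_K = P₀×ρ^K = 0.09105 × 1.14754^6 = 0.09105 × 2.2835 = 0.2079
Blocking probability P_6 = 0.2079 (20.79%)
L = ρ[1 - (K+1)ρ^K + Kρ^(K+1)] / [(1-ρ)(1-ρ^(K+1))]
L = 1.14754 × (1 - 7×2.283531 + 6×2.620444) / ((1 - 1.14754) × (1 - 2.620444)) = 3.5420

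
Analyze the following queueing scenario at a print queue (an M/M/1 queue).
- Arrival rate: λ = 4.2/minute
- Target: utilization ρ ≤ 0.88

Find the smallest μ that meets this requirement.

ρ = λ/μ, so μ = λ/ρ
μ ≥ 4.2/0.88 = 4.7727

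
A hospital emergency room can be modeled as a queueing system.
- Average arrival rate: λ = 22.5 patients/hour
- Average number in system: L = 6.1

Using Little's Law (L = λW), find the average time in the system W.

Little's Law: L = λW, so W = L/λ
W = 6.1/22.5 = 0.2711 hours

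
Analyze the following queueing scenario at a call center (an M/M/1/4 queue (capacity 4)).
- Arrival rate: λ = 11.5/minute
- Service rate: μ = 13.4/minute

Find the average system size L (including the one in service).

ρ = λ/μ = 11.5/13.4 = 0.8582
P₀ = (1-ρ)/(1-ρ^(K+1)) = (1-0.8582)/(1-0.8582^5) = 0.1418/0.5345 = 0.2653
P_K = P₀×ρ^K = 0.2653 × 0.8582^4 = 0.2653 × 0.5424 = 0.1439
L = ρ[1 - (K+1)ρ^K + Kρ^(K+1)] / [(1-ρ)(1-ρ^(K+1))]
L = 0.8582 × (1 - 5×0.54244 + 4×0.46552) / ((1 - 0.8582) × (1 - 0.46552)) = 1.6972 calls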